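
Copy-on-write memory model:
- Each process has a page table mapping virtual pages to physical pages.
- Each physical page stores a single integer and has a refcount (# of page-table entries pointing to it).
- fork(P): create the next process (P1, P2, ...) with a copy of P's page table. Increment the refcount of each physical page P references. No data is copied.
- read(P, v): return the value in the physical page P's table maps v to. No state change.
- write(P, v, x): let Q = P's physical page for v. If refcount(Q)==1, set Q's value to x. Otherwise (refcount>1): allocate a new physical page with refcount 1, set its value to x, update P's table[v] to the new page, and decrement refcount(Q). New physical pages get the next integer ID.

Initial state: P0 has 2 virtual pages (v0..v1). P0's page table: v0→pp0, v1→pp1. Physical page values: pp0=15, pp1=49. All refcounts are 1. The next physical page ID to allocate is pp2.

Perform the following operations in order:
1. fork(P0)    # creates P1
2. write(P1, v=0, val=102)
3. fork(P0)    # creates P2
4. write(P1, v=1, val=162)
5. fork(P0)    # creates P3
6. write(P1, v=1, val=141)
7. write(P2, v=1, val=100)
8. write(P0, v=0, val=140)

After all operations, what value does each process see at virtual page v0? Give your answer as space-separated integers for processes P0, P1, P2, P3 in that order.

Answer: 140 102 15 15

Derivation:
Op 1: fork(P0) -> P1. 2 ppages; refcounts: pp0:2 pp1:2
Op 2: write(P1, v0, 102). refcount(pp0)=2>1 -> COPY to pp2. 3 ppages; refcounts: pp0:1 pp1:2 pp2:1
Op 3: fork(P0) -> P2. 3 ppages; refcounts: pp0:2 pp1:3 pp2:1
Op 4: write(P1, v1, 162). refcount(pp1)=3>1 -> COPY to pp3. 4 ppages; refcounts: pp0:2 pp1:2 pp2:1 pp3:1
Op 5: fork(P0) -> P3. 4 ppages; refcounts: pp0:3 pp1:3 pp2:1 pp3:1
Op 6: write(P1, v1, 141). refcount(pp3)=1 -> write in place. 4 ppages; refcounts: pp0:3 pp1:3 pp2:1 pp3:1
Op 7: write(P2, v1, 100). refcount(pp1)=3>1 -> COPY to pp4. 5 ppages; refcounts: pp0:3 pp1:2 pp2:1 pp3:1 pp4:1
Op 8: write(P0, v0, 140). refcount(pp0)=3>1 -> COPY to pp5. 6 ppages; refcounts: pp0:2 pp1:2 pp2:1 pp3:1 pp4:1 pp5:1
P0: v0 -> pp5 = 140
P1: v0 -> pp2 = 102
P2: v0 -> pp0 = 15
P3: v0 -> pp0 = 15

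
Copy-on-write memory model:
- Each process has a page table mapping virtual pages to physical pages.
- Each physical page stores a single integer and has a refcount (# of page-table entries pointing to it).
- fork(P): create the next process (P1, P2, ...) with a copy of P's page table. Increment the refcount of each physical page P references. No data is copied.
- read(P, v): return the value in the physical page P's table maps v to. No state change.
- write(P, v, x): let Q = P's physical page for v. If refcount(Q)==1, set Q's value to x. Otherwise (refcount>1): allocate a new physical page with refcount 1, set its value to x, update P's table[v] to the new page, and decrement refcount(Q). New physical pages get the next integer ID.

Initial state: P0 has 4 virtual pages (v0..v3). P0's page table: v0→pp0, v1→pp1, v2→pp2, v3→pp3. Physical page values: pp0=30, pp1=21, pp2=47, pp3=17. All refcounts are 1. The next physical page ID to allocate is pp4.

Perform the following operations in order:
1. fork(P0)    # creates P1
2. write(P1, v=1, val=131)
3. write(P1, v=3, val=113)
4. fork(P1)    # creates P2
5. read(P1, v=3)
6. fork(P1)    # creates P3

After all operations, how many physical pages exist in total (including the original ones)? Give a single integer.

Answer: 6

Derivation:
Op 1: fork(P0) -> P1. 4 ppages; refcounts: pp0:2 pp1:2 pp2:2 pp3:2
Op 2: write(P1, v1, 131). refcount(pp1)=2>1 -> COPY to pp4. 5 ppages; refcounts: pp0:2 pp1:1 pp2:2 pp3:2 pp4:1
Op 3: write(P1, v3, 113). refcount(pp3)=2>1 -> COPY to pp5. 6 ppages; refcounts: pp0:2 pp1:1 pp2:2 pp3:1 pp4:1 pp5:1
Op 4: fork(P1) -> P2. 6 ppages; refcounts: pp0:3 pp1:1 pp2:3 pp3:1 pp4:2 pp5:2
Op 5: read(P1, v3) -> 113. No state change.
Op 6: fork(P1) -> P3. 6 ppages; refcounts: pp0:4 pp1:1 pp2:4 pp3:1 pp4:3 pp5:3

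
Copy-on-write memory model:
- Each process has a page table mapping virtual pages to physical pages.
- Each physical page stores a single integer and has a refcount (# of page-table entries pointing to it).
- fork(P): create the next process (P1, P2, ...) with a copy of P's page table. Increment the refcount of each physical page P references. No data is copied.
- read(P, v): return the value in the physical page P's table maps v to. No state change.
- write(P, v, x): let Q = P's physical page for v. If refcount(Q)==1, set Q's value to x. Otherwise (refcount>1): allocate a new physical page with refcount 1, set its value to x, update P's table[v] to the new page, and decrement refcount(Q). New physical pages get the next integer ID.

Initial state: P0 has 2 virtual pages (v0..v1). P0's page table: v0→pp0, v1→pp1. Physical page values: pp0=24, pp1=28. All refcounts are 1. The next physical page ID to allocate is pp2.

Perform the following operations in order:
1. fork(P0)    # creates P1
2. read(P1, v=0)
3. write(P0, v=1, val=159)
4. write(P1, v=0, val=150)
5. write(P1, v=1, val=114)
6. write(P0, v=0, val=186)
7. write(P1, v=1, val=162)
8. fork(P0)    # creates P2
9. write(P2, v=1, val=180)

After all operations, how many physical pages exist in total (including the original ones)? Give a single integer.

Answer: 5

Derivation:
Op 1: fork(P0) -> P1. 2 ppages; refcounts: pp0:2 pp1:2
Op 2: read(P1, v0) -> 24. No state change.
Op 3: write(P0, v1, 159). refcount(pp1)=2>1 -> COPY to pp2. 3 ppages; refcounts: pp0:2 pp1:1 pp2:1
Op 4: write(P1, v0, 150). refcount(pp0)=2>1 -> COPY to pp3. 4 ppages; refcounts: pp0:1 pp1:1 pp2:1 pp3:1
Op 5: write(P1, v1, 114). refcount(pp1)=1 -> write in place. 4 ppages; refcounts: pp0:1 pp1:1 pp2:1 pp3:1
Op 6: write(P0, v0, 186). refcount(pp0)=1 -> write in place. 4 ppages; refcounts: pp0:1 pp1:1 pp2:1 pp3:1
Op 7: write(P1, v1, 162). refcount(pp1)=1 -> write in place. 4 ppages; refcounts: pp0:1 pp1:1 pp2:1 pp3:1
Op 8: fork(P0) -> P2. 4 ppages; refcounts: pp0:2 pp1:1 pp2:2 pp3:1
Op 9: write(P2, v1, 180). refcount(pp2)=2>1 -> COPY to pp4. 5 ppages; refcounts: pp0:2 pp1:1 pp2:1 pp3:1 pp4:1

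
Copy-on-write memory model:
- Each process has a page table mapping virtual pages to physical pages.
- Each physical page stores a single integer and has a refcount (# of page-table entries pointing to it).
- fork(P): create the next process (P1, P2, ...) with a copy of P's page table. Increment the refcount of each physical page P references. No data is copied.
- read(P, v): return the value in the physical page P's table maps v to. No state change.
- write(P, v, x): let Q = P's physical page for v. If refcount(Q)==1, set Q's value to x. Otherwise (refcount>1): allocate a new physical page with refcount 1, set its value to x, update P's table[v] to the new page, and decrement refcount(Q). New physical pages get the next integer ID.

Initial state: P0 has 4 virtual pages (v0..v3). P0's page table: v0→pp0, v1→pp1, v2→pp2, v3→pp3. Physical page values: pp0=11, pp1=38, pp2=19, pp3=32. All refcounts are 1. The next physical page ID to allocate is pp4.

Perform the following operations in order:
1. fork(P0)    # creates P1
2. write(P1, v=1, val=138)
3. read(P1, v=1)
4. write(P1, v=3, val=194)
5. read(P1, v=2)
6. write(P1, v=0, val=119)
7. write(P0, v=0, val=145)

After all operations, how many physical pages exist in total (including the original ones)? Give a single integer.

Op 1: fork(P0) -> P1. 4 ppages; refcounts: pp0:2 pp1:2 pp2:2 pp3:2
Op 2: write(P1, v1, 138). refcount(pp1)=2>1 -> COPY to pp4. 5 ppages; refcounts: pp0:2 pp1:1 pp2:2 pp3:2 pp4:1
Op 3: read(P1, v1) -> 138. No state change.
Op 4: write(P1, v3, 194). refcount(pp3)=2>1 -> COPY to pp5. 6 ppages; refcounts: pp0:2 pp1:1 pp2:2 pp3:1 pp4:1 pp5:1
Op 5: read(P1, v2) -> 19. No state change.
Op 6: write(P1, v0, 119). refcount(pp0)=2>1 -> COPY to pp6. 7 ppages; refcounts: pp0:1 pp1:1 pp2:2 pp3:1 pp4:1 pp5:1 pp6:1
Op 7: write(P0, v0, 145). refcount(pp0)=1 -> write in place. 7 ppages; refcounts: pp0:1 pp1:1 pp2:2 pp3:1 pp4:1 pp5:1 pp6:1

Answer: 7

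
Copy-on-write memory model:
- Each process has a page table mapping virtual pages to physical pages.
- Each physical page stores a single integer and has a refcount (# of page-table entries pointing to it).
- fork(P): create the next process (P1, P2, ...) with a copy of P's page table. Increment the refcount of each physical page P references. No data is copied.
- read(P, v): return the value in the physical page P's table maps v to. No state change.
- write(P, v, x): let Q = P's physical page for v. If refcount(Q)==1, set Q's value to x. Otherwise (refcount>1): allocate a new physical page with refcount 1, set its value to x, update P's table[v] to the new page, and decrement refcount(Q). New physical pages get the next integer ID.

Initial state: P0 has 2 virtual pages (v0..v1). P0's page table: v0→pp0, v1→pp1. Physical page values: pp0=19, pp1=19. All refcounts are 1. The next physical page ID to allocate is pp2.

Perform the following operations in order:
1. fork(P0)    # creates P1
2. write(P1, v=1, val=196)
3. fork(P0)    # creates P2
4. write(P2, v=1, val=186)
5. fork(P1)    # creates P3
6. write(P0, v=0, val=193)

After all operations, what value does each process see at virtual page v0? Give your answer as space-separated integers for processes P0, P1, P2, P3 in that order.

Op 1: fork(P0) -> P1. 2 ppages; refcounts: pp0:2 pp1:2
Op 2: write(P1, v1, 196). refcount(pp1)=2>1 -> COPY to pp2. 3 ppages; refcounts: pp0:2 pp1:1 pp2:1
Op 3: fork(P0) -> P2. 3 ppages; refcounts: pp0:3 pp1:2 pp2:1
Op 4: write(P2, v1, 186). refcount(pp1)=2>1 -> COPY to pp3. 4 ppages; refcounts: pp0:3 pp1:1 pp2:1 pp3:1
Op 5: fork(P1) -> P3. 4 ppages; refcounts: pp0:4 pp1:1 pp2:2 pp3:1
Op 6: write(P0, v0, 193). refcount(pp0)=4>1 -> COPY to pp4. 5 ppages; refcounts: pp0:3 pp1:1 pp2:2 pp3:1 pp4:1
P0: v0 -> pp4 = 193
P1: v0 -> pp0 = 19
P2: v0 -> pp0 = 19
P3: v0 -> pp0 = 19

Answer: 193 19 19 19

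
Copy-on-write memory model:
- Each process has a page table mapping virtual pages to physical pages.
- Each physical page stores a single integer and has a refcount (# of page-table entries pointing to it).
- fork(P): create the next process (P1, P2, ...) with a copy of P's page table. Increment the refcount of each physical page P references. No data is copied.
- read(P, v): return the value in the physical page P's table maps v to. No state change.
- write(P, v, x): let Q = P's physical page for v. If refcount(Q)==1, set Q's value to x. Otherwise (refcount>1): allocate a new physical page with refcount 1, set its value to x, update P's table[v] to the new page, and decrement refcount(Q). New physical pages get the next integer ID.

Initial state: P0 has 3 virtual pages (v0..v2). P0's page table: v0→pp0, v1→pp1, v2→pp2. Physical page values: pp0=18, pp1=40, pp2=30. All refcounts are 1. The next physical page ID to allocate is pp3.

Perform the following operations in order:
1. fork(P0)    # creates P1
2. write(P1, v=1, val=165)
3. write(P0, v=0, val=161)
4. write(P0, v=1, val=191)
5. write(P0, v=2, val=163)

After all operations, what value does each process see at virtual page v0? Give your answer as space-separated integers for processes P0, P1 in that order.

Op 1: fork(P0) -> P1. 3 ppages; refcounts: pp0:2 pp1:2 pp2:2
Op 2: write(P1, v1, 165). refcount(pp1)=2>1 -> COPY to pp3. 4 ppages; refcounts: pp0:2 pp1:1 pp2:2 pp3:1
Op 3: write(P0, v0, 161). refcount(pp0)=2>1 -> COPY to pp4. 5 ppages; refcounts: pp0:1 pp1:1 pp2:2 pp3:1 pp4:1
Op 4: write(P0, v1, 191). refcount(pp1)=1 -> write in place. 5 ppages; refcounts: pp0:1 pp1:1 pp2:2 pp3:1 pp4:1
Op 5: write(P0, v2, 163). refcount(pp2)=2>1 -> COPY to pp5. 6 ppages; refcounts: pp0:1 pp1:1 pp2:1 pp3:1 pp4:1 pp5:1
P0: v0 -> pp4 = 161
P1: v0 -> pp0 = 18

Answer: 161 18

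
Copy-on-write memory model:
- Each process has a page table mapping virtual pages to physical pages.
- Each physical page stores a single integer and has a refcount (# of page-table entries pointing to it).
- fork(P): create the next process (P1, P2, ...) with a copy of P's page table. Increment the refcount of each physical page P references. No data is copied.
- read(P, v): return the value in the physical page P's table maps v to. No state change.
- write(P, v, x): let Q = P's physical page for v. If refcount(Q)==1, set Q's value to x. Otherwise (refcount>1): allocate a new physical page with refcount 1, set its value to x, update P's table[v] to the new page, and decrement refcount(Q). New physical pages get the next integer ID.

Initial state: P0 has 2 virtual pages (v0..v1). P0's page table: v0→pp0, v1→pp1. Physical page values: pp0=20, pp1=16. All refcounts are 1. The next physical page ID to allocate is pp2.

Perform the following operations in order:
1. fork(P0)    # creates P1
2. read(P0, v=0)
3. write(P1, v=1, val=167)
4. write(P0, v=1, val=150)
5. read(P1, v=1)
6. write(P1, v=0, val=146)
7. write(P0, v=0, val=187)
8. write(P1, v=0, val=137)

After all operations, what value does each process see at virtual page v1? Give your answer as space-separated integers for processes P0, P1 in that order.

Answer: 150 167

Derivation:
Op 1: fork(P0) -> P1. 2 ppages; refcounts: pp0:2 pp1:2
Op 2: read(P0, v0) -> 20. No state change.
Op 3: write(P1, v1, 167). refcount(pp1)=2>1 -> COPY to pp2. 3 ppages; refcounts: pp0:2 pp1:1 pp2:1
Op 4: write(P0, v1, 150). refcount(pp1)=1 -> write in place. 3 ppages; refcounts: pp0:2 pp1:1 pp2:1
Op 5: read(P1, v1) -> 167. No state change.
Op 6: write(P1, v0, 146). refcount(pp0)=2>1 -> COPY to pp3. 4 ppages; refcounts: pp0:1 pp1:1 pp2:1 pp3:1
Op 7: write(P0, v0, 187). refcount(pp0)=1 -> write in place. 4 ppages; refcounts: pp0:1 pp1:1 pp2:1 pp3:1
Op 8: write(P1, v0, 137). refcount(pp3)=1 -> write in place. 4 ppages; refcounts: pp0:1 pp1:1 pp2:1 pp3:1
P0: v1 -> pp1 = 150
P1: v1 -> pp2 = 167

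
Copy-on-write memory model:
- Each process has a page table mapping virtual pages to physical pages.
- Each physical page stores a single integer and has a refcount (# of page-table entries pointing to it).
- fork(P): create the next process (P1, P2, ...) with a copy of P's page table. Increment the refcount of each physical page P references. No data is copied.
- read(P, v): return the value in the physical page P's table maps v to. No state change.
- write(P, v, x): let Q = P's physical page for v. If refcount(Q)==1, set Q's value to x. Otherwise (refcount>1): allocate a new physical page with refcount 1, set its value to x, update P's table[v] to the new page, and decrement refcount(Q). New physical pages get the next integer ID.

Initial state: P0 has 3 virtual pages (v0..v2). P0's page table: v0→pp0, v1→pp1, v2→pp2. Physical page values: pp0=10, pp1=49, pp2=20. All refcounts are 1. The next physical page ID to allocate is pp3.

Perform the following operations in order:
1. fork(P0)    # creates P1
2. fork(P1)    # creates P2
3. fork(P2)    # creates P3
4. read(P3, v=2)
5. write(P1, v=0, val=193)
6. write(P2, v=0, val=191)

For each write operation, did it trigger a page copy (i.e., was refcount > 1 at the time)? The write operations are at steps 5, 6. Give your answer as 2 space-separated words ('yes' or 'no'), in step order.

Op 1: fork(P0) -> P1. 3 ppages; refcounts: pp0:2 pp1:2 pp2:2
Op 2: fork(P1) -> P2. 3 ppages; refcounts: pp0:3 pp1:3 pp2:3
Op 3: fork(P2) -> P3. 3 ppages; refcounts: pp0:4 pp1:4 pp2:4
Op 4: read(P3, v2) -> 20. No state change.
Op 5: write(P1, v0, 193). refcount(pp0)=4>1 -> COPY to pp3. 4 ppages; refcounts: pp0:3 pp1:4 pp2:4 pp3:1
Op 6: write(P2, v0, 191). refcount(pp0)=3>1 -> COPY to pp4. 5 ppages; refcounts: pp0:2 pp1:4 pp2:4 pp3:1 pp4:1

yes yes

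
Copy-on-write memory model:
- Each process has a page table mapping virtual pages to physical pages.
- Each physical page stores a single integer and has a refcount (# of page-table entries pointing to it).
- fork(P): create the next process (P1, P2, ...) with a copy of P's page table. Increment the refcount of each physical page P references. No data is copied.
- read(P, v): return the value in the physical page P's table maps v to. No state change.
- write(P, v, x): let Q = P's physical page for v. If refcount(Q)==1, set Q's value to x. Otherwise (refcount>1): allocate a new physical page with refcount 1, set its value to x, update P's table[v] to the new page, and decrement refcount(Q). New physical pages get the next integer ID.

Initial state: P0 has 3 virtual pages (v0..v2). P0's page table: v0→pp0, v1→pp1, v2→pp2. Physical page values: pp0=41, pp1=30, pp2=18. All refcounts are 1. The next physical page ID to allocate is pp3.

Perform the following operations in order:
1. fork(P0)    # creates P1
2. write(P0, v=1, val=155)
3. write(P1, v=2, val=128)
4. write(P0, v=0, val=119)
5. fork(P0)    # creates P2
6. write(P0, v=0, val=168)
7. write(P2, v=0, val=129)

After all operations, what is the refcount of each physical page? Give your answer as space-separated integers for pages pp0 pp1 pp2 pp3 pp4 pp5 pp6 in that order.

Answer: 1 1 2 2 1 1 1

Derivation:
Op 1: fork(P0) -> P1. 3 ppages; refcounts: pp0:2 pp1:2 pp2:2
Op 2: write(P0, v1, 155). refcount(pp1)=2>1 -> COPY to pp3. 4 ppages; refcounts: pp0:2 pp1:1 pp2:2 pp3:1
Op 3: write(P1, v2, 128). refcount(pp2)=2>1 -> COPY to pp4. 5 ppages; refcounts: pp0:2 pp1:1 pp2:1 pp3:1 pp4:1
Op 4: write(P0, v0, 119). refcount(pp0)=2>1 -> COPY to pp5. 6 ppages; refcounts: pp0:1 pp1:1 pp2:1 pp3:1 pp4:1 pp5:1
Op 5: fork(P0) -> P2. 6 ppages; refcounts: pp0:1 pp1:1 pp2:2 pp3:2 pp4:1 pp5:2
Op 6: write(P0, v0, 168). refcount(pp5)=2>1 -> COPY to pp6. 7 ppages; refcounts: pp0:1 pp1:1 pp2:2 pp3:2 pp4:1 pp5:1 pp6:1
Op 7: write(P2, v0, 129). refcount(pp5)=1 -> write in place. 7 ppages; refcounts: pp0:1 pp1:1 pp2:2 pp3:2 pp4:1 pp5:1 pp6:1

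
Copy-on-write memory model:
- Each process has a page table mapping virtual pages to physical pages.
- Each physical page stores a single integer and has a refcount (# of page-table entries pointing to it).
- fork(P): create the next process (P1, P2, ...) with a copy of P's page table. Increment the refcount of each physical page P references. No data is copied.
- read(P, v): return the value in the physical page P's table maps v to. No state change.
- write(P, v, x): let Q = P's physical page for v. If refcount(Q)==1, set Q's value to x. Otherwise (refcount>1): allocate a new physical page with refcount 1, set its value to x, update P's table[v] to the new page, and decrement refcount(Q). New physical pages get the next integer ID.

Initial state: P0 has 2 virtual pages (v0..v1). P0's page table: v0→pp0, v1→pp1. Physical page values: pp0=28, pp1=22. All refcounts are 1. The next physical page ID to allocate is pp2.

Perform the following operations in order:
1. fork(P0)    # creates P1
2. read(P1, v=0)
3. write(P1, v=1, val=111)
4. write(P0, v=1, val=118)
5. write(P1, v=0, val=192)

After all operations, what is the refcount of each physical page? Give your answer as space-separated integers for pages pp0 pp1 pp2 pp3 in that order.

Op 1: fork(P0) -> P1. 2 ppages; refcounts: pp0:2 pp1:2
Op 2: read(P1, v0) -> 28. No state change.
Op 3: write(P1, v1, 111). refcount(pp1)=2>1 -> COPY to pp2. 3 ppages; refcounts: pp0:2 pp1:1 pp2:1
Op 4: write(P0, v1, 118). refcount(pp1)=1 -> write in place. 3 ppages; refcounts: pp0:2 pp1:1 pp2:1
Op 5: write(P1, v0, 192). refcount(pp0)=2>1 -> COPY to pp3. 4 ppages; refcounts: pp0:1 pp1:1 pp2:1 pp3:1

Answer: 1 1 1 1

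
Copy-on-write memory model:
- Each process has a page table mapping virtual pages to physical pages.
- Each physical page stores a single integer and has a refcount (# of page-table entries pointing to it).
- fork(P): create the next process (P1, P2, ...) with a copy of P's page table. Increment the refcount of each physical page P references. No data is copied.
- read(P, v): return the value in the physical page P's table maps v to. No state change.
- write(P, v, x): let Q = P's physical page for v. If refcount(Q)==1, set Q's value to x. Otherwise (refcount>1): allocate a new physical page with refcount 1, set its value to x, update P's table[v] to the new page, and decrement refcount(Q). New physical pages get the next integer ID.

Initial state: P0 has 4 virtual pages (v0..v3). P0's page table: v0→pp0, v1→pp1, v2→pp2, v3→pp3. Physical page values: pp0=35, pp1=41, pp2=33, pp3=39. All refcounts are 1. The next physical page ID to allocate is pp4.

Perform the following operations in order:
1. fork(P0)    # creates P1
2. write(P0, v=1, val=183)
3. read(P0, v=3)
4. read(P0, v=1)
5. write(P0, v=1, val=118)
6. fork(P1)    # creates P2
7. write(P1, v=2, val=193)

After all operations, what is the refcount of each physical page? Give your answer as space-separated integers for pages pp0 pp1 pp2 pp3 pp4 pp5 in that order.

Answer: 3 2 2 3 1 1

Derivation:
Op 1: fork(P0) -> P1. 4 ppages; refcounts: pp0:2 pp1:2 pp2:2 pp3:2
Op 2: write(P0, v1, 183). refcount(pp1)=2>1 -> COPY to pp4. 5 ppages; refcounts: pp0:2 pp1:1 pp2:2 pp3:2 pp4:1
Op 3: read(P0, v3) -> 39. No state change.
Op 4: read(P0, v1) -> 183. No state change.
Op 5: write(P0, v1, 118). refcount(pp4)=1 -> write in place. 5 ppages; refcounts: pp0:2 pp1:1 pp2:2 pp3:2 pp4:1
Op 6: fork(P1) -> P2. 5 ppages; refcounts: pp0:3 pp1:2 pp2:3 pp3:3 pp4:1
Op 7: write(P1, v2, 193). refcount(pp2)=3>1 -> COPY to pp5. 6 ppages; refcounts: pp0:3 pp1:2 pp2:2 pp3:3 pp4:1 pp5:1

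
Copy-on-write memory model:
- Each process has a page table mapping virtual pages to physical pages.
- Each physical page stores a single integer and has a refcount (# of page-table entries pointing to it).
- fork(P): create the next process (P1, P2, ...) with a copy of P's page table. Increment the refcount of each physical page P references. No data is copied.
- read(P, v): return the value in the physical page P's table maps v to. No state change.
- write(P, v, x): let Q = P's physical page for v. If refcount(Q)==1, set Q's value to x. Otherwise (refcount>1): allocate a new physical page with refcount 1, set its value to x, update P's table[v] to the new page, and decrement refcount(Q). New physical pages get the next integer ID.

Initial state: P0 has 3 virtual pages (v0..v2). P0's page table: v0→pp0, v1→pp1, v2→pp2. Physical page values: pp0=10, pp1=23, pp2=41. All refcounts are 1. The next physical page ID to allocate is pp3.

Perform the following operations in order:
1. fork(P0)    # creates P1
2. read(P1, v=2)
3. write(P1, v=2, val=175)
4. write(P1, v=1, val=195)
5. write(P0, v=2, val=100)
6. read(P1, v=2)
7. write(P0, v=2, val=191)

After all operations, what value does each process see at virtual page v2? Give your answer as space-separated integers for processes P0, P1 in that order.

Op 1: fork(P0) -> P1. 3 ppages; refcounts: pp0:2 pp1:2 pp2:2
Op 2: read(P1, v2) -> 41. No state change.
Op 3: write(P1, v2, 175). refcount(pp2)=2>1 -> COPY to pp3. 4 ppages; refcounts: pp0:2 pp1:2 pp2:1 pp3:1
Op 4: write(P1, v1, 195). refcount(pp1)=2>1 -> COPY to pp4. 5 ppages; refcounts: pp0:2 pp1:1 pp2:1 pp3:1 pp4:1
Op 5: write(P0, v2, 100). refcount(pp2)=1 -> write in place. 5 ppages; refcounts: pp0:2 pp1:1 pp2:1 pp3:1 pp4:1
Op 6: read(P1, v2) -> 175. No state change.
Op 7: write(P0, v2, 191). refcount(pp2)=1 -> write in place. 5 ppages; refcounts: pp0:2 pp1:1 pp2:1 pp3:1 pp4:1
P0: v2 -> pp2 = 191
P1: v2 -> pp3 = 175

Answer: 191 175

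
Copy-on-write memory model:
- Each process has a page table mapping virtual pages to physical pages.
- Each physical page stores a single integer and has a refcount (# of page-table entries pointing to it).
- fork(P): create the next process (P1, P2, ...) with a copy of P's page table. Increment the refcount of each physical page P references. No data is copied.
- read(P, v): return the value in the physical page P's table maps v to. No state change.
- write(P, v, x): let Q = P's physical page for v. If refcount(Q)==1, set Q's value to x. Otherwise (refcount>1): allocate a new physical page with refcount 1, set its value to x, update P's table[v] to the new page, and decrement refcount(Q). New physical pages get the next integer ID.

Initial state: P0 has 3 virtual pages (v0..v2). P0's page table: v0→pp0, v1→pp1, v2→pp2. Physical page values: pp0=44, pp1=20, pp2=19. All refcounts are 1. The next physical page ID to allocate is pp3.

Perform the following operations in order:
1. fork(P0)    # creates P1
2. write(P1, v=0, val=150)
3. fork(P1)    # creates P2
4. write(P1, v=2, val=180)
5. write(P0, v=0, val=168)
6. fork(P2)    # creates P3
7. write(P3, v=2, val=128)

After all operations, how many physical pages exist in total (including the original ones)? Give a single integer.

Op 1: fork(P0) -> P1. 3 ppages; refcounts: pp0:2 pp1:2 pp2:2
Op 2: write(P1, v0, 150). refcount(pp0)=2>1 -> COPY to pp3. 4 ppages; refcounts: pp0:1 pp1:2 pp2:2 pp3:1
Op 3: fork(P1) -> P2. 4 ppages; refcounts: pp0:1 pp1:3 pp2:3 pp3:2
Op 4: write(P1, v2, 180). refcount(pp2)=3>1 -> COPY to pp4. 5 ppages; refcounts: pp0:1 pp1:3 pp2:2 pp3:2 pp4:1
Op 5: write(P0, v0, 168). refcount(pp0)=1 -> write in place. 5 ppages; refcounts: pp0:1 pp1:3 pp2:2 pp3:2 pp4:1
Op 6: fork(P2) -> P3. 5 ppages; refcounts: pp0:1 pp1:4 pp2:3 pp3:3 pp4:1
Op 7: write(P3, v2, 128). refcount(pp2)=3>1 -> COPY to pp5. 6 ppages; refcounts: pp0:1 pp1:4 pp2:2 pp3:3 pp4:1 pp5:1

Answer: 6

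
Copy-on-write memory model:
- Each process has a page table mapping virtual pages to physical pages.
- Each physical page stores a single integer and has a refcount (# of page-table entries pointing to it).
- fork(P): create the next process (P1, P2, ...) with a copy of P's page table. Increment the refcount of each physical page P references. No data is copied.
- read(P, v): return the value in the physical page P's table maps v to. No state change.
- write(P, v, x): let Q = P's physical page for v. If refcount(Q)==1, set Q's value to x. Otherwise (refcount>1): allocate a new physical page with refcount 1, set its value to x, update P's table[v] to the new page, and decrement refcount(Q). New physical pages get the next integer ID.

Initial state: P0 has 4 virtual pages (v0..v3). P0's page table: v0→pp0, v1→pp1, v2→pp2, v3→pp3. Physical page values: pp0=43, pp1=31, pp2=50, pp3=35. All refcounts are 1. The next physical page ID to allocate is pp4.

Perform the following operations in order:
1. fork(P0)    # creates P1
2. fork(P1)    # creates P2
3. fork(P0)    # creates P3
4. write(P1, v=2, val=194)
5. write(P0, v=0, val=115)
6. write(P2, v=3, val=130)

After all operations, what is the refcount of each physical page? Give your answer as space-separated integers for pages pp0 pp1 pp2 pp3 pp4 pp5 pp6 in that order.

Answer: 3 4 3 3 1 1 1

Derivation:
Op 1: fork(P0) -> P1. 4 ppages; refcounts: pp0:2 pp1:2 pp2:2 pp3:2
Op 2: fork(P1) -> P2. 4 ppages; refcounts: pp0:3 pp1:3 pp2:3 pp3:3
Op 3: fork(P0) -> P3. 4 ppages; refcounts: pp0:4 pp1:4 pp2:4 pp3:4
Op 4: write(P1, v2, 194). refcount(pp2)=4>1 -> COPY to pp4. 5 ppages; refcounts: pp0:4 pp1:4 pp2:3 pp3:4 pp4:1
Op 5: write(P0, v0, 115). refcount(pp0)=4>1 -> COPY to pp5. 6 ppages; refcounts: pp0:3 pp1:4 pp2:3 pp3:4 pp4:1 pp5:1
Op 6: write(P2, v3, 130). refcount(pp3)=4>1 -> COPY to pp6. 7 ppages; refcounts: pp0:3 pp1:4 pp2:3 pp3:3 pp4:1 pp5:1 pp6:1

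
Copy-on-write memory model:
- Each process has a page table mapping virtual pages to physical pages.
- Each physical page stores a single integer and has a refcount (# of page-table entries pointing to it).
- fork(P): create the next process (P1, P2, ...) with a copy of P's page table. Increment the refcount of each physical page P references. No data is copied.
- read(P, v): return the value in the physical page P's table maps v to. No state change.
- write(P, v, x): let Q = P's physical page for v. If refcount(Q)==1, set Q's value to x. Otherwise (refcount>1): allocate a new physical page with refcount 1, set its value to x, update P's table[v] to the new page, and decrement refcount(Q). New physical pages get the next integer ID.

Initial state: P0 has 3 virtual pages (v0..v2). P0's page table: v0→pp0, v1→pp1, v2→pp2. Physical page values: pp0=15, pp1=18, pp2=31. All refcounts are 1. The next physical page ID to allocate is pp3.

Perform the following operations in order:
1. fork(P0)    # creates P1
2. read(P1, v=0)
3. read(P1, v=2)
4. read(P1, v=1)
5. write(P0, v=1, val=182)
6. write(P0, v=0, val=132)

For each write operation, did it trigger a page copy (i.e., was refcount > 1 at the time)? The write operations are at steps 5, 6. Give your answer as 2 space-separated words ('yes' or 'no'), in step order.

Op 1: fork(P0) -> P1. 3 ppages; refcounts: pp0:2 pp1:2 pp2:2
Op 2: read(P1, v0) -> 15. No state change.
Op 3: read(P1, v2) -> 31. No state change.
Op 4: read(P1, v1) -> 18. No state change.
Op 5: write(P0, v1, 182). refcount(pp1)=2>1 -> COPY to pp3. 4 ppages; refcounts: pp0:2 pp1:1 pp2:2 pp3:1
Op 6: write(P0, v0, 132). refcount(pp0)=2>1 -> COPY to pp4. 5 ppages; refcounts: pp0:1 pp1:1 pp2:2 pp3:1 pp4:1

yes yes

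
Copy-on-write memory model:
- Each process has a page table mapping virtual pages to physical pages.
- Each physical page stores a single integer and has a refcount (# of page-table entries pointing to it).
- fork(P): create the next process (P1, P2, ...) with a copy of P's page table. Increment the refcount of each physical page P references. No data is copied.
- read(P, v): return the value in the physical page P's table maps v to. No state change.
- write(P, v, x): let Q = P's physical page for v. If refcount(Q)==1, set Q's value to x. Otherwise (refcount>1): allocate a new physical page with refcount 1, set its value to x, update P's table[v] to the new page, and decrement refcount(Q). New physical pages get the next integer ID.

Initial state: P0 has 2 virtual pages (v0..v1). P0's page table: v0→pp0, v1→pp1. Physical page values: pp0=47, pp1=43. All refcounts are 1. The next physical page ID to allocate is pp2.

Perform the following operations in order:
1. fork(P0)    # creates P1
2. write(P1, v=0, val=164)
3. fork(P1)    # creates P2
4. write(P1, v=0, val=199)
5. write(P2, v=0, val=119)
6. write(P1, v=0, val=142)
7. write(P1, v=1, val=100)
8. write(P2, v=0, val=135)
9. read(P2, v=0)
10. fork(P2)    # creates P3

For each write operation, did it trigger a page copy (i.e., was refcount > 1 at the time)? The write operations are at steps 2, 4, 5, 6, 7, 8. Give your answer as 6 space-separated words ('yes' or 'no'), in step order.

Op 1: fork(P0) -> P1. 2 ppages; refcounts: pp0:2 pp1:2
Op 2: write(P1, v0, 164). refcount(pp0)=2>1 -> COPY to pp2. 3 ppages; refcounts: pp0:1 pp1:2 pp2:1
Op 3: fork(P1) -> P2. 3 ppages; refcounts: pp0:1 pp1:3 pp2:2
Op 4: write(P1, v0, 199). refcount(pp2)=2>1 -> COPY to pp3. 4 ppages; refcounts: pp0:1 pp1:3 pp2:1 pp3:1
Op 5: write(P2, v0, 119). refcount(pp2)=1 -> write in place. 4 ppages; refcounts: pp0:1 pp1:3 pp2:1 pp3:1
Op 6: write(P1, v0, 142). refcount(pp3)=1 -> write in place. 4 ppages; refcounts: pp0:1 pp1:3 pp2:1 pp3:1
Op 7: write(P1, v1, 100). refcount(pp1)=3>1 -> COPY to pp4. 5 ppages; refcounts: pp0:1 pp1:2 pp2:1 pp3:1 pp4:1
Op 8: write(P2, v0, 135). refcount(pp2)=1 -> write in place. 5 ppages; refcounts: pp0:1 pp1:2 pp2:1 pp3:1 pp4:1
Op 9: read(P2, v0) -> 135. No state change.
Op 10: fork(P2) -> P3. 5 ppages; refcounts: pp0:1 pp1:3 pp2:2 pp3:1 pp4:1

yes yes no no yes no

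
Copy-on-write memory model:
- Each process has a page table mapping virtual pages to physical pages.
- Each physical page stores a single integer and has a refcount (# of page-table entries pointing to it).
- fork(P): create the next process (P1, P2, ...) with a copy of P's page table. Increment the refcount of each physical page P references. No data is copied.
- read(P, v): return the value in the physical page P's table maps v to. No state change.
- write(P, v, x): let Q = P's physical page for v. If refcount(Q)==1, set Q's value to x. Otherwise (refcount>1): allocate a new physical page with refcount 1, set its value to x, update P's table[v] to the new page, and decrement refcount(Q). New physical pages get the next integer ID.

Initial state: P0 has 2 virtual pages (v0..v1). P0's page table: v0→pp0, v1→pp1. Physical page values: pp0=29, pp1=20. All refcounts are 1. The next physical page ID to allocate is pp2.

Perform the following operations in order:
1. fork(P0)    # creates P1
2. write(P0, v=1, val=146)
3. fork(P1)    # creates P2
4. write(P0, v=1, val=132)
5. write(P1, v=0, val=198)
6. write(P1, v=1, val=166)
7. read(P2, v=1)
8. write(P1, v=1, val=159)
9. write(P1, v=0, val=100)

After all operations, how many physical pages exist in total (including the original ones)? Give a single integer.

Answer: 5

Derivation:
Op 1: fork(P0) -> P1. 2 ppages; refcounts: pp0:2 pp1:2
Op 2: write(P0, v1, 146). refcount(pp1)=2>1 -> COPY to pp2. 3 ppages; refcounts: pp0:2 pp1:1 pp2:1
Op 3: fork(P1) -> P2. 3 ppages; refcounts: pp0:3 pp1:2 pp2:1
Op 4: write(P0, v1, 132). refcount(pp2)=1 -> write in place. 3 ppages; refcounts: pp0:3 pp1:2 pp2:1
Op 5: write(P1, v0, 198). refcount(pp0)=3>1 -> COPY to pp3. 4 ppages; refcounts: pp0:2 pp1:2 pp2:1 pp3:1
Op 6: write(P1, v1, 166). refcount(pp1)=2>1 -> COPY to pp4. 5 ppages; refcounts: pp0:2 pp1:1 pp2:1 pp3:1 pp4:1
Op 7: read(P2, v1) -> 20. No state change.
Op 8: write(P1, v1, 159). refcount(pp4)=1 -> write in place. 5 ppages; refcounts: pp0:2 pp1:1 pp2:1 pp3:1 pp4:1
Op 9: write(P1, v0, 100). refcount(pp3)=1 -> write in place. 5 ppages; refcounts: pp0:2 pp1:1 pp2:1 pp3:1 pp4:1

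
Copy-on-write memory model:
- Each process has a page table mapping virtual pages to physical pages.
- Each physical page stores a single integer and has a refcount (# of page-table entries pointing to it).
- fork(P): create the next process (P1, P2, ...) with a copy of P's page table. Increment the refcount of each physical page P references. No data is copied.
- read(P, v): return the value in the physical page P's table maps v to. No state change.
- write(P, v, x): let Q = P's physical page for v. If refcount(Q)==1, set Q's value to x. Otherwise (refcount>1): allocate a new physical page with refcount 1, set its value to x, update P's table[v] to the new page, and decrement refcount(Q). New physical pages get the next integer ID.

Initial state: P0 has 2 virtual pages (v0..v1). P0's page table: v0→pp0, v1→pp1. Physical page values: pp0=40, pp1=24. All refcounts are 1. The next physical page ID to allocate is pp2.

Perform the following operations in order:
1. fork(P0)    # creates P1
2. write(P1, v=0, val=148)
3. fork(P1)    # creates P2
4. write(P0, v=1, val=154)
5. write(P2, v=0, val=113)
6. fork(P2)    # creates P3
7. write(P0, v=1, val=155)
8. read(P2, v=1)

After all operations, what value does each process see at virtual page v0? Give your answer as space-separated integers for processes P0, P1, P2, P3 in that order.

Op 1: fork(P0) -> P1. 2 ppages; refcounts: pp0:2 pp1:2
Op 2: write(P1, v0, 148). refcount(pp0)=2>1 -> COPY to pp2. 3 ppages; refcounts: pp0:1 pp1:2 pp2:1
Op 3: fork(P1) -> P2. 3 ppages; refcounts: pp0:1 pp1:3 pp2:2
Op 4: write(P0, v1, 154). refcount(pp1)=3>1 -> COPY to pp3. 4 ppages; refcounts: pp0:1 pp1:2 pp2:2 pp3:1
Op 5: write(P2, v0, 113). refcount(pp2)=2>1 -> COPY to pp4. 5 ppages; refcounts: pp0:1 pp1:2 pp2:1 pp3:1 pp4:1
Op 6: fork(P2) -> P3. 5 ppages; refcounts: pp0:1 pp1:3 pp2:1 pp3:1 pp4:2
Op 7: write(P0, v1, 155). refcount(pp3)=1 -> write in place. 5 ppages; refcounts: pp0:1 pp1:3 pp2:1 pp3:1 pp4:2
Op 8: read(P2, v1) -> 24. No state change.
P0: v0 -> pp0 = 40
P1: v0 -> pp2 = 148
P2: v0 -> pp4 = 113
P3: v0 -> pp4 = 113

Answer: 40 148 113 113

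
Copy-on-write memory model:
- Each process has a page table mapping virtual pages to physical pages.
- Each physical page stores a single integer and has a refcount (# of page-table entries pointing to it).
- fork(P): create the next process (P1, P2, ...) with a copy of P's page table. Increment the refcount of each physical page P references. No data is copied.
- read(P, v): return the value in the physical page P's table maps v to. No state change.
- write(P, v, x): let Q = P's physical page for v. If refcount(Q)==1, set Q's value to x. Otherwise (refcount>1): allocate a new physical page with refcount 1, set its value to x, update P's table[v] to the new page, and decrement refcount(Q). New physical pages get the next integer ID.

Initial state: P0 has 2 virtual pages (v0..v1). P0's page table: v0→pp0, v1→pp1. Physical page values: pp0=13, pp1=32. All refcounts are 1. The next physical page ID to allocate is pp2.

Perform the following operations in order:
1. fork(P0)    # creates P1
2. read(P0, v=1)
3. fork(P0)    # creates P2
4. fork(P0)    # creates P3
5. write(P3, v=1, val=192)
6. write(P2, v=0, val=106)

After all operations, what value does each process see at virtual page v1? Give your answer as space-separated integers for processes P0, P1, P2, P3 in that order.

Answer: 32 32 32 192

Derivation:
Op 1: fork(P0) -> P1. 2 ppages; refcounts: pp0:2 pp1:2
Op 2: read(P0, v1) -> 32. No state change.
Op 3: fork(P0) -> P2. 2 ppages; refcounts: pp0:3 pp1:3
Op 4: fork(P0) -> P3. 2 ppages; refcounts: pp0:4 pp1:4
Op 5: write(P3, v1, 192). refcount(pp1)=4>1 -> COPY to pp2. 3 ppages; refcounts: pp0:4 pp1:3 pp2:1
Op 6: write(P2, v0, 106). refcount(pp0)=4>1 -> COPY to pp3. 4 ppages; refcounts: pp0:3 pp1:3 pp2:1 pp3:1
P0: v1 -> pp1 = 32
P1: v1 -> pp1 = 32
P2: v1 -> pp1 = 32
P3: v1 -> pp2 = 192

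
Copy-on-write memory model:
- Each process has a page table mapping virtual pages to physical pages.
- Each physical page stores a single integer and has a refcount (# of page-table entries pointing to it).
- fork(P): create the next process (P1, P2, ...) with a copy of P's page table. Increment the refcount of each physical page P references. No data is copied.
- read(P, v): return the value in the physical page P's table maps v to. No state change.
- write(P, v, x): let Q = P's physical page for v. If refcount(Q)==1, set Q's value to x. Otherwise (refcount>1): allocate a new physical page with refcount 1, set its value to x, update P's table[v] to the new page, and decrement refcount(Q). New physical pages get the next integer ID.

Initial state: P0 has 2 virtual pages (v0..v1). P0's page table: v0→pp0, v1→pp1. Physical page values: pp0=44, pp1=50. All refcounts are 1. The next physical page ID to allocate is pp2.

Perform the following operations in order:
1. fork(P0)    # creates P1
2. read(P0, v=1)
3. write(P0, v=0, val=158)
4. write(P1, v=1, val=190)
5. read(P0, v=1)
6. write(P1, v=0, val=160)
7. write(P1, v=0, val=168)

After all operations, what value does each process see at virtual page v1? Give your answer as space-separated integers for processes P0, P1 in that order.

Op 1: fork(P0) -> P1. 2 ppages; refcounts: pp0:2 pp1:2
Op 2: read(P0, v1) -> 50. No state change.
Op 3: write(P0, v0, 158). refcount(pp0)=2>1 -> COPY to pp2. 3 ppages; refcounts: pp0:1 pp1:2 pp2:1
Op 4: write(P1, v1, 190). refcount(pp1)=2>1 -> COPY to pp3. 4 ppages; refcounts: pp0:1 pp1:1 pp2:1 pp3:1
Op 5: read(P0, v1) -> 50. No state change.
Op 6: write(P1, v0, 160). refcount(pp0)=1 -> write in place. 4 ppages; refcounts: pp0:1 pp1:1 pp2:1 pp3:1
Op 7: write(P1, v0, 168). refcount(pp0)=1 -> write in place. 4 ppages; refcounts: pp0:1 pp1:1 pp2:1 pp3:1
P0: v1 -> pp1 = 50
P1: v1 -> pp3 = 190

Answer: 50 190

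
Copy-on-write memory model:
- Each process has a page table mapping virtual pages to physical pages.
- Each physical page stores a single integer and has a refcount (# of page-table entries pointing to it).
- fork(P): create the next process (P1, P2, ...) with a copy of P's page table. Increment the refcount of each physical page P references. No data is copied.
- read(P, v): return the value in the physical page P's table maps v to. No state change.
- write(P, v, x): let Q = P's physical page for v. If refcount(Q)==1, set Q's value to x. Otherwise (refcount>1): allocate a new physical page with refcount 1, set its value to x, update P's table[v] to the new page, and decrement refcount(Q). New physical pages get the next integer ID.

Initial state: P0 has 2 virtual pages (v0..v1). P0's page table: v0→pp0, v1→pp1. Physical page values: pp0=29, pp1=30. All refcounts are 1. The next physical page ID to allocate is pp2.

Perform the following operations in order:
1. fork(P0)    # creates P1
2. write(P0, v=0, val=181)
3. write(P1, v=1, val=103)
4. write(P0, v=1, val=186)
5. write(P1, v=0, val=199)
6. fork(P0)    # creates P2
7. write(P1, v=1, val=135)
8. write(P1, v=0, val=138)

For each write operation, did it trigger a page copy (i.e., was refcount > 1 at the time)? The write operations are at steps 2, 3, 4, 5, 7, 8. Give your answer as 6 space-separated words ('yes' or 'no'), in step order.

Op 1: fork(P0) -> P1. 2 ppages; refcounts: pp0:2 pp1:2
Op 2: write(P0, v0, 181). refcount(pp0)=2>1 -> COPY to pp2. 3 ppages; refcounts: pp0:1 pp1:2 pp2:1
Op 3: write(P1, v1, 103). refcount(pp1)=2>1 -> COPY to pp3. 4 ppages; refcounts: pp0:1 pp1:1 pp2:1 pp3:1
Op 4: write(P0, v1, 186). refcount(pp1)=1 -> write in place. 4 ppages; refcounts: pp0:1 pp1:1 pp2:1 pp3:1
Op 5: write(P1, v0, 199). refcount(pp0)=1 -> write in place. 4 ppages; refcounts: pp0:1 pp1:1 pp2:1 pp3:1
Op 6: fork(P0) -> P2. 4 ppages; refcounts: pp0:1 pp1:2 pp2:2 pp3:1
Op 7: write(P1, v1, 135). refcount(pp3)=1 -> write in place. 4 ppages; refcounts: pp0:1 pp1:2 pp2:2 pp3:1
Op 8: write(P1, v0, 138). refcount(pp0)=1 -> write in place. 4 ppages; refcounts: pp0:1 pp1:2 pp2:2 pp3:1

yes yes no no no no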